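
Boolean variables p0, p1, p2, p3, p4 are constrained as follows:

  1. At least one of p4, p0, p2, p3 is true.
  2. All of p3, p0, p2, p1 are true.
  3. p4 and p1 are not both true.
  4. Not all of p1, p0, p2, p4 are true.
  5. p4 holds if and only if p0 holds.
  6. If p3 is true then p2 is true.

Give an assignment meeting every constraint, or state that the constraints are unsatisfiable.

The formula is unsatisfiable.

Case p0 = True:
  (2) forces p3 = True.
  (2) forces p2 = True.
  (2) forces p1 = True.
  (3) with p1=T forces p4 = False.
  Constraint (5) is violated (p4=F, p0=T) — contradiction.
Case p0 = False:
  Constraint (2) is violated (p0=F) — contradiction.
Both cases fail — unsatisfiable.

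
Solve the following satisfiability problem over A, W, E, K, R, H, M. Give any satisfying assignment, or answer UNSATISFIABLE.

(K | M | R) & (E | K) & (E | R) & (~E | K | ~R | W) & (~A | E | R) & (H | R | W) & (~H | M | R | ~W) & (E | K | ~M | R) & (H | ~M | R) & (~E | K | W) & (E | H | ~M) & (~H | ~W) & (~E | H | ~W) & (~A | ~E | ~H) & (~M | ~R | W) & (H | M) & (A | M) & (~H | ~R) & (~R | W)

A=F; W=F; E=T; K=T; R=F; H=T; M=T

Set A = False.
  then (A | M) forces M = True.
Set W = False.
  then (~M | ~R | W) forces R = False.
  then (E | R) forces E = True.
  then (H | R | W) forces H = True.
  then (~E | K | W) forces K = True.
All clauses satisfied.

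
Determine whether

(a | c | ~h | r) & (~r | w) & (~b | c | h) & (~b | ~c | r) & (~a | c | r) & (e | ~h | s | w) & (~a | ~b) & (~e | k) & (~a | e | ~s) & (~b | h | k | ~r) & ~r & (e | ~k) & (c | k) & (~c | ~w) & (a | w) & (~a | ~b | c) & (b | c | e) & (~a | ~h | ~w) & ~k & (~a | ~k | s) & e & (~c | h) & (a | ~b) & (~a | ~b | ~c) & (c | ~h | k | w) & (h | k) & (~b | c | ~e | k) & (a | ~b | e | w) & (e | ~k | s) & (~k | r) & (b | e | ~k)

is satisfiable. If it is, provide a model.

Case e = True:
  (~e | k) forces k = True.
  Clause (~k) is falsified — contradiction.
Case e = False:
  Clause (e) is falsified — contradiction.
Both cases fail, so the formula is unsatisfiable.

Unsatisfiable — no assignment works.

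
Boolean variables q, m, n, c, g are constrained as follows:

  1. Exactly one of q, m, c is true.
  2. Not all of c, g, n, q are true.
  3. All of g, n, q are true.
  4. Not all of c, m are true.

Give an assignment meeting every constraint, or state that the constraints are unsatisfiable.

q = True; m = False; n = True; c = False; g = True

  (1) {q, m, c}: 1 true — exactly one ✓
  (2) {c, g, n, q}: 3/4 true — not all ✓
  (3) {g, n, q}: all 3 true ✓
  (4) {c, m}: 0/2 true — not all ✓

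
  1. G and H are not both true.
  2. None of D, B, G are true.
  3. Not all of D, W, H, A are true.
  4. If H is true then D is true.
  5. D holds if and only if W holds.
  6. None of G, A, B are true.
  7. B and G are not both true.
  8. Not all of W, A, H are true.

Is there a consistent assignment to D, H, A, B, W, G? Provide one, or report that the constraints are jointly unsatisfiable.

D = False, H = False, A = False, B = False, W = False, G = False

  (1) G=F, H=F — not both ✓
  (2) {D, B, G}: 0 true — none ✓
  (3) {D, W, H, A}: 0/4 true — not all ✓
  (4) H=F ⇒ D: vacuous ✓
  (5) D=F, W=F — same ✓
  (6) {G, A, B}: 0 true — none ✓
  (7) B=F, G=F — not both ✓
  (8) {W, A, H}: 0/3 true — not all ✓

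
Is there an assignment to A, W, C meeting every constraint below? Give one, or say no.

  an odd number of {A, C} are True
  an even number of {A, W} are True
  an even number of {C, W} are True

UNSATISFIABLE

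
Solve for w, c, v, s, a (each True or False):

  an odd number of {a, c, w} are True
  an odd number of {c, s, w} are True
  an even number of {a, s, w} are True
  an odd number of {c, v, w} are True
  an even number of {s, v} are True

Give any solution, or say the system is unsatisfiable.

w=F; c=F; v=T; s=T; a=T

{a, c, w}: 1 true → odd ✓
{c, s, w}: 1 true → odd ✓
{a, s, w}: 2 true → even ✓
{c, v, w}: 1 true → odd ✓
{s, v}: 2 true → even ✓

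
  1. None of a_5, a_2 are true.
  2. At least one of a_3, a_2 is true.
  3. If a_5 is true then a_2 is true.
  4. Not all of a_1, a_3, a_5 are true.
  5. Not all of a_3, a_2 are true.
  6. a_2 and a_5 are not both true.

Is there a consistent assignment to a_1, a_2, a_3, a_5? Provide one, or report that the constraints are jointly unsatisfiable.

a_1 = True; a_2 = False; a_3 = True; a_5 = False

  (1) {a_5, a_2}: 0 true — none ✓
  (2) {a_3, a_2}: 1 true — at least one ✓
  (3) a_5=F ⇒ a_2: vacuous ✓
  (4) {a_1, a_3, a_5}: 2/3 true — not all ✓
  (5) {a_3, a_2}: 1/2 true — not all ✓
  (6) a_2=F, a_5=F — not both ✓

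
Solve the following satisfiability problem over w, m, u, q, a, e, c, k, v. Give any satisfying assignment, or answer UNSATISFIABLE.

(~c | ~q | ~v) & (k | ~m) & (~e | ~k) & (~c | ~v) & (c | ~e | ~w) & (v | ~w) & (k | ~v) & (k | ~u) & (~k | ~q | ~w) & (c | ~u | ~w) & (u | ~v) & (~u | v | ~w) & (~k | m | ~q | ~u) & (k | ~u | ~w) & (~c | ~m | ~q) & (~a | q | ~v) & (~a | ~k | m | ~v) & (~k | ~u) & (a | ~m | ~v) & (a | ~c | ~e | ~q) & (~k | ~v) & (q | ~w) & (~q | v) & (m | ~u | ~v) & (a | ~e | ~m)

w: False, m: False, u: False, q: False, a: True, e: True, c: True, k: False, v: False

Try w = True:
  (v | ~w) forces v = True.
  (~c | ~v) forces c = False.
  (c | ~e | ~w) forces e = False.
  (k | ~v) forces k = True.
  clause (~k | ~v) is falsified — backtrack.
So w = False.
Set m = False.
Set u = False.
  then (u | ~v) forces v = False.
  then (~q | v) forces q = False.
Set a = True.
Set e = True.
  then (~e | ~k) forces k = False.
Set c = True.
All clauses satisfied.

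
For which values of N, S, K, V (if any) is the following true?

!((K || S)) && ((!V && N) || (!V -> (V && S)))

N=F, S=F, K=F, V=T

  !((K || S)) = True
    K || S = False
  (!V && N) || (!V -> (V && S)) = True
    !V && N = False
      !V = False
    !V -> (V && S) = True
      !V = False
      V && S = False
Both conjuncts True, so the formula holds.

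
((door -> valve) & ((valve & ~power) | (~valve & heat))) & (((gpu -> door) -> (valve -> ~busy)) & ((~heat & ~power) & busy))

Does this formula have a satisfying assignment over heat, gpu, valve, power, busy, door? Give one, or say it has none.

heat=F; gpu=T; valve=T; power=F; busy=T; door=F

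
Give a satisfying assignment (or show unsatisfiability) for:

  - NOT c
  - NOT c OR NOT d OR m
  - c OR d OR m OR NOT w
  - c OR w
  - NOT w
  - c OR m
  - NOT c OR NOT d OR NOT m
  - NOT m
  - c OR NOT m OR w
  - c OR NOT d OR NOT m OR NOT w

The formula is unsatisfiable.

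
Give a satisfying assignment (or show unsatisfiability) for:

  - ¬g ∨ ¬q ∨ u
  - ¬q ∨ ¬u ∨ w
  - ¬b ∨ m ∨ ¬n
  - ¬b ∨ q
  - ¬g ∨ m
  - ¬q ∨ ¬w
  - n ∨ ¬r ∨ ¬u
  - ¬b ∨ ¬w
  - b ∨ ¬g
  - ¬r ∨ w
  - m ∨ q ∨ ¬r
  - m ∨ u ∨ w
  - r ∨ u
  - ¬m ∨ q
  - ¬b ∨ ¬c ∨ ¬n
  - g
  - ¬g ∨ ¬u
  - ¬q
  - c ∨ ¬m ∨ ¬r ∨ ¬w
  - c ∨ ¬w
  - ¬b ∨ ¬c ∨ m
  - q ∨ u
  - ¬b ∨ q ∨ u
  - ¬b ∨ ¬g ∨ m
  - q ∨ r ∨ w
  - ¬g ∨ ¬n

Unsatisfiable — no assignment works.

Case m = True:
  (¬m ∨ q) forces q = True.
  Clause (¬q) is falsified — contradiction.
Case m = False:
  (¬g ∨ m) forces g = False.
  Clause (g) is falsified — contradiction.
Both cases fail, so the formula is unsatisfiable.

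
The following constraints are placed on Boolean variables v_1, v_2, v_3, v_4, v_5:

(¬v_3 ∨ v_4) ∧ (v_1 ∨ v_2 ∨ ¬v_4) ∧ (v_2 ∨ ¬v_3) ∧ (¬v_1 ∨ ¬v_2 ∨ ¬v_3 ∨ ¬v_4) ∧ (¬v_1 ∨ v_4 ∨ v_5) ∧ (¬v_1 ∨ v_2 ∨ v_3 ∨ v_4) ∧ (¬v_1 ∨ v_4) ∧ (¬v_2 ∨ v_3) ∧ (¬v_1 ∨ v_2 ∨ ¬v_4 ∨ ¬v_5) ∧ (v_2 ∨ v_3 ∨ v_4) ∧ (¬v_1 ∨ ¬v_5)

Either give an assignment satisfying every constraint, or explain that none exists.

Set v_1 = False.
Try v_2 = False:
  (v_1 ∨ v_2 ∨ ¬v_4) forces v_4 = False.
  (¬v_3 ∨ v_4) forces v_3 = False.
  clause (v_2 ∨ v_3 ∨ v_4) is falsified — backtrack.
So v_2 = True.
  then (¬v_2 ∨ v_3) forces v_3 = True.
  then (¬v_3 ∨ v_4) forces v_4 = True.
Set v_5 = True.
All clauses satisfied.

v_1 = False; v_2 = True; v_3 = True; v_4 = True; v_5 = True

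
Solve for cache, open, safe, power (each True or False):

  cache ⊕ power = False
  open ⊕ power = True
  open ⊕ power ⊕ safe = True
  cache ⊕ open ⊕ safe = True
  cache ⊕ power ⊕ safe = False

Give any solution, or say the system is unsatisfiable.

cache = False, open = True, safe = False, power = False

cache ⊕ power = F ⊕ F = False ✓
open ⊕ power = T ⊕ F = True ✓
open ⊕ power ⊕ safe = T ⊕ F ⊕ F = True ✓
cache ⊕ open ⊕ safe = F ⊕ T ⊕ F = True ✓
cache ⊕ power ⊕ safe = F ⊕ F ⊕ F = False ✓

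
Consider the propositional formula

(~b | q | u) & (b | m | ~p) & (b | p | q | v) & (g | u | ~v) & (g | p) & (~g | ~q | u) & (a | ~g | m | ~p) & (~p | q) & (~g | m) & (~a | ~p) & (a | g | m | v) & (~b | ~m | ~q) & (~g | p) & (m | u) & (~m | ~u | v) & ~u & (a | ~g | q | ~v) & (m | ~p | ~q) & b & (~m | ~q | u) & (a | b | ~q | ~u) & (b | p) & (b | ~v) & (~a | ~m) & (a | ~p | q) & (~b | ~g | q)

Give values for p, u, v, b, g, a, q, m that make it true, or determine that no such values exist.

Case u = True:
  Clause (~u) is falsified — contradiction.
Case u = False:
  (m | u) forces m = True.
  (b) forces b = True.
  (~b | q | u) forces q = True.
  Clause (~b | ~m | ~q) is falsified — contradiction.
Both cases fail, so the formula is unsatisfiable.

Unsatisfiable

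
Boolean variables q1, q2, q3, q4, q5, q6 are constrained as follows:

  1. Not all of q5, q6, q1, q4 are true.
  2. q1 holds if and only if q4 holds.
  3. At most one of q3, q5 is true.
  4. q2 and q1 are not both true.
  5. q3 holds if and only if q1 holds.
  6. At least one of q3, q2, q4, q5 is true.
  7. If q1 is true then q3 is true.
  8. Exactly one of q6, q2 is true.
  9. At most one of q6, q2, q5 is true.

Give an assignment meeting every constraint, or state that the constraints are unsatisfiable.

q1 = True, q2 = False, q3 = True, q4 = True, q5 = False, q6 = True

  (1) {q5, q6, q1, q4}: 3/4 true — not all ✓
  (2) q1=T, q4=T — same ✓
  (3) {q3, q5}: 1 true — at most one ✓
  (4) q2=F, q1=T — not both ✓
  (5) q3=T, q1=T — same ✓
  (6) {q3, q2, q4, q5}: 2 true — at least one ✓
  (7) q1=T ⇒ q3: T ✓
  (8) {q6, q2}: 1 true — exactly one ✓
  (9) {q6, q2, q5}: 1 true — at most one ✓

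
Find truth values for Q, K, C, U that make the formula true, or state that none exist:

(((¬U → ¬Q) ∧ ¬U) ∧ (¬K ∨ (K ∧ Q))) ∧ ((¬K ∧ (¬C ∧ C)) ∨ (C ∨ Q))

Q: False, K: False, C: True, U: False

  ((¬U → ¬Q) ∧ ¬U) ∧ (¬K ∨ (K ∧ Q)) = True
    (¬U → ¬Q) ∧ ¬U = True
      ¬U → ¬Q = True
        ¬U = True
        ¬Q = True
      ¬U = True
    ¬K ∨ (K ∧ Q) = True
      ¬K = True
      K ∧ Q = False
  (¬K ∧ (¬C ∧ C)) ∨ (C ∨ Q) = True
    ¬K ∧ (¬C ∧ C) = False
      ¬K = True
      ¬C ∧ C = False
        ¬C = False
    C ∨ Q = True
Both conjuncts True, so the formula holds.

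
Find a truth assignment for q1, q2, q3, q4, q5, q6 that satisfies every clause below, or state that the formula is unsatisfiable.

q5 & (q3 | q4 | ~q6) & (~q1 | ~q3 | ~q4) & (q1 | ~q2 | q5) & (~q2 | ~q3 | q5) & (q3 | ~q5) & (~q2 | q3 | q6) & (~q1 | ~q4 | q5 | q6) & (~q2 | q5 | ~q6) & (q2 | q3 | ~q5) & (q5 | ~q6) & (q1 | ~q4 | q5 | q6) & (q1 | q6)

Unit clause (q5) forces q5 = True.
In (q3 | ~q5) only q3 is left, so q3 = True.
Set q1 = False.
  then (q1 | q6) forces q6 = True.
Set q2 = False.
Set q4 = False.
All clauses satisfied.

q1=F, q2=F, q3=T, q4=F, q5=T, q6=T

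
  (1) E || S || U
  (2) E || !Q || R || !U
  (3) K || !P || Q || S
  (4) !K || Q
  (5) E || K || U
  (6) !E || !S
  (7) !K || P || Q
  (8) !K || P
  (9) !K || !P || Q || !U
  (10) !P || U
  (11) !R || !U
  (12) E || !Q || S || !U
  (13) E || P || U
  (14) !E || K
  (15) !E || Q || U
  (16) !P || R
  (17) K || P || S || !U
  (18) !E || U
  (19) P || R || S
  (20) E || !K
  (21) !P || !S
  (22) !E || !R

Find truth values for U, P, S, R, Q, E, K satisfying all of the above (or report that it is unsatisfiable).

Try U = False:
  (!P || U) forces P = False.
  (!K || P) forces K = False.
  (E || K || U) forces E = True.
  clause (!E || K) is falsified — backtrack.
So U = True.
  then (!R || !U) forces R = False.
  then (!P || R) forces P = False.
  then (P || R || S) forces S = True.
  then (!E || !S) forces E = False.
  then (!K || P) forces K = False.
  then (E || !Q || R || !U) forces Q = False.
All clauses satisfied.

U = True, P = False, S = True, R = False, Q = False, E = False, K = False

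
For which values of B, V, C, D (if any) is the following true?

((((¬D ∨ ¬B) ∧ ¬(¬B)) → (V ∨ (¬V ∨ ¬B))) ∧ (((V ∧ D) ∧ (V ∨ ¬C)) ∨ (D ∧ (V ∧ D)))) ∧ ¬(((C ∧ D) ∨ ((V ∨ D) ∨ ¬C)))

Case V = True: the conjunct ¬(((C ∧ D) ∨ ((V ∨ D) ∨ ¬C))) becomes ¬(((C ∧ D) ∨ True)) = False.
Case V = False: the conjunct ((V ∧ D) ∧ (V ∨ ¬C)) ∨ (D ∧ (V ∧ D)) becomes (False ∧ ¬C) ∨ (D ∧ False) = False.
Both cases fail — unsatisfiable.

Unsatisfiable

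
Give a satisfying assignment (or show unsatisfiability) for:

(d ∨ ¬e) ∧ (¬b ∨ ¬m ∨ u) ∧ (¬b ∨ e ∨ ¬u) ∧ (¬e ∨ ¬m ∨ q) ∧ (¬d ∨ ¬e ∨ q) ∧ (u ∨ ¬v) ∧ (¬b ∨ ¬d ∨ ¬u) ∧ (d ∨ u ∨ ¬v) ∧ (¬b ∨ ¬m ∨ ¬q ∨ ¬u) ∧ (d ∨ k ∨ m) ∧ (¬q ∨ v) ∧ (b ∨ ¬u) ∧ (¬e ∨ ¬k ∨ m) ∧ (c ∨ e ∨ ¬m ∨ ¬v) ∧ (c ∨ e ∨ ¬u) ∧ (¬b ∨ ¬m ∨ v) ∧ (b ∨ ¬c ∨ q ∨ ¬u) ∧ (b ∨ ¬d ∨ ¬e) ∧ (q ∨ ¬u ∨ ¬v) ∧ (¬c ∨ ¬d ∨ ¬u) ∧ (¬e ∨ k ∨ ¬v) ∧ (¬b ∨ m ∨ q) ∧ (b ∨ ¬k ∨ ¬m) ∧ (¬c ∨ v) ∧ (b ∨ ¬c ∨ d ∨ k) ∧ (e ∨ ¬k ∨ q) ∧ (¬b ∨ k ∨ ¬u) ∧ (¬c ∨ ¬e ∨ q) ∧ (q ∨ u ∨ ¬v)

Try v = True:
  (u ∨ ¬v) forces u = True.
  (b ∨ ¬u) forces b = True.
  (¬b ∨ e ∨ ¬u) forces e = True.
  (d ∨ ¬e) forces d = True.
  clause (¬b ∨ ¬d ∨ ¬u) is falsified — backtrack.
So v = False.
  then (¬q ∨ v) forces q = False.
  then (¬c ∨ v) forces c = False.
Try k = True:
  (e ∨ ¬k ∨ q) forces e = True.
  (d ∨ ¬e) forces d = True.
  clause (¬d ∨ ¬e ∨ q) is falsified — backtrack.
So k = False.
Try u = True:
  (b ∨ ¬u) forces b = True.
  clause (¬b ∨ k ∨ ¬u) is falsified — backtrack.
So u = False.
Try b = True:
  (¬b ∨ ¬m ∨ u) forces m = False.
  clause (¬b ∨ m ∨ q) is falsified — backtrack.
So b = False.
Set e = False.
Set d = True.
Set m = True.
All clauses satisfied.

v = False, c = False, k = False, u = False, q = False, b = False, e = False, d = True, m = True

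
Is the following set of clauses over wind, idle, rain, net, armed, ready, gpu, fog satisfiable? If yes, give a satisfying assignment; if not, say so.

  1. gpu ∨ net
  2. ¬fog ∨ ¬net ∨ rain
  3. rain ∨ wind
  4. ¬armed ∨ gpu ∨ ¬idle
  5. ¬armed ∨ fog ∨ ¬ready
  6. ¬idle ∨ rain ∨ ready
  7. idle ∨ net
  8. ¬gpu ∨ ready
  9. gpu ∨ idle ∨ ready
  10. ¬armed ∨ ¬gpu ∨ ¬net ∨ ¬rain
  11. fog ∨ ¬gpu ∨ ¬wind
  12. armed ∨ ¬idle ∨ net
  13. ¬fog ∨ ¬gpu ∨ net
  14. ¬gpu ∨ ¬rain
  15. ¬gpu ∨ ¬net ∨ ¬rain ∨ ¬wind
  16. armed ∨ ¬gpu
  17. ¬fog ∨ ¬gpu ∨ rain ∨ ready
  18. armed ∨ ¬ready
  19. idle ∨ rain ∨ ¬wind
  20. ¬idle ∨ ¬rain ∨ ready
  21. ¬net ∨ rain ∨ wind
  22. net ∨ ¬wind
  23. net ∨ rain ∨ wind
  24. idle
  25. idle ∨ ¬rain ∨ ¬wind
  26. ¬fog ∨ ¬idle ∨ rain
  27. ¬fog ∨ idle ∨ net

Case gpu = True:
  (¬gpu ∨ ready) forces ready = True.
  (¬gpu ∨ ¬rain) forces rain = False.
  (rain ∨ wind) forces wind = True.
  (fog ∨ ¬gpu ∨ ¬wind) forces fog = True.
  (¬fog ∨ ¬net ∨ rain) forces net = False.
  Clause (¬fog ∨ ¬gpu ∨ net) is falsified — contradiction.
Case gpu = False:
  (gpu ∨ net) forces net = True.
  (idle) forces idle = True.
  (¬armed ∨ gpu ∨ ¬idle) forces armed = False.
  (armed ∨ ¬ready) forces ready = False.
  (¬idle ∨ rain ∨ ready) forces rain = True.
  Clause (¬idle ∨ ¬rain ∨ ready) is falsified — contradiction.
Both cases fail, so the formula is unsatisfiable.

UNSATISFIABLE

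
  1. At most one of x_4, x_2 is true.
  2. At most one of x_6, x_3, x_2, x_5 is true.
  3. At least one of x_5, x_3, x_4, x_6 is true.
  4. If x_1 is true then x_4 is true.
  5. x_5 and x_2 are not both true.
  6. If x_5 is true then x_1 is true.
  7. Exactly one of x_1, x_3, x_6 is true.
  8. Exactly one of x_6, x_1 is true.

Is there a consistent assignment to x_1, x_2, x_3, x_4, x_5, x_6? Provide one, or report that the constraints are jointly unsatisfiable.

x_1: True, x_2: False, x_3: False, x_4: True, x_5: True, x_6: False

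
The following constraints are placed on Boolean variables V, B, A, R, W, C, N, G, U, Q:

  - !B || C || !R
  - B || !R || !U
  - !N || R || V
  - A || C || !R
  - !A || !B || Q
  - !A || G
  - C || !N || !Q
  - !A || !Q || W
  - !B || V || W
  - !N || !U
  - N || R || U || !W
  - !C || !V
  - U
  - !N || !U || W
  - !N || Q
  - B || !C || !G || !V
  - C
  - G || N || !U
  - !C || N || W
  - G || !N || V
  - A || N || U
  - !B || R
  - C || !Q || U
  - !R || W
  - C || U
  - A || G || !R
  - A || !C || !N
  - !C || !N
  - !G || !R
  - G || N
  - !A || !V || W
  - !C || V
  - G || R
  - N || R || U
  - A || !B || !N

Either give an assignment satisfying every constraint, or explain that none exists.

UNSATISFIABLE

Case C = True:
  (!C || !V) forces V = False.
  Clause (!C || V) is falsified — contradiction.
Case C = False:
  Clause (C) is falsified — contradiction.
Both cases fail, so the formula is unsatisfiable.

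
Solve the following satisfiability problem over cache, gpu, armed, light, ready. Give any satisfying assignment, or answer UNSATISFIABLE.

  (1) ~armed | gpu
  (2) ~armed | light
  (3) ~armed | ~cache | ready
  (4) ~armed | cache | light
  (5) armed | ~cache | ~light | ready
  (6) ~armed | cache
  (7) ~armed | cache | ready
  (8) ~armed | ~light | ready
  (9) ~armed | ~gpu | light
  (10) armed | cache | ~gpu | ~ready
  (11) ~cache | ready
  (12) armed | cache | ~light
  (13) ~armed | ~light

Set cache = False.
  then (~armed | cache) forces armed = False.
  then (armed | cache | ~light) forces light = False.
Set gpu = True.
  then (armed | cache | ~gpu | ~ready) forces ready = False.
All clauses satisfied.

cache: False; gpu: True; armed: False; light: False; ready: False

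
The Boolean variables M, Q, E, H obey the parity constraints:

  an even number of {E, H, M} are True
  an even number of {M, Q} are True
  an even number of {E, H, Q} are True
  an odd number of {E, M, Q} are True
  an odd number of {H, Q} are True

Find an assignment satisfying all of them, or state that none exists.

M=F, Q=F, E=T, H=T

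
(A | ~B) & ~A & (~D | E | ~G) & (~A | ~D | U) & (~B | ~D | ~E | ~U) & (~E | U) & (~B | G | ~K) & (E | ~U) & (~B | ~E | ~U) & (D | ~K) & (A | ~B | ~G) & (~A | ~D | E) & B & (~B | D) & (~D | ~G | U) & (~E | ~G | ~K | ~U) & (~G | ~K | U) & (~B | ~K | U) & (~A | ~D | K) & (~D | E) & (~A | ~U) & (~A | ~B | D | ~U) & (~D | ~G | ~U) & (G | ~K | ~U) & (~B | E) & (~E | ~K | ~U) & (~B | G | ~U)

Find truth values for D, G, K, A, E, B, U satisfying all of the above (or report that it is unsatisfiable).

Case A = True:
  Clause (~A) is falsified — contradiction.
Case A = False:
  (A | ~B) forces B = False.
  Clause (B) is falsified — contradiction.
Both cases fail, so the formula is unsatisfiable.

The formula is unsatisfiable.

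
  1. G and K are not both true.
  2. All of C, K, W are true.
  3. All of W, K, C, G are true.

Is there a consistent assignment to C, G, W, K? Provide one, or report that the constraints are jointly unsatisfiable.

No satisfying assignment exists.

Case G = True:
  (1) with G=T forces K = False.
  Constraint (2) is violated (K=F) — contradiction.
Case G = False:
  Constraint (3) is violated (G=F) — contradiction.
Both cases fail — unsatisfiable.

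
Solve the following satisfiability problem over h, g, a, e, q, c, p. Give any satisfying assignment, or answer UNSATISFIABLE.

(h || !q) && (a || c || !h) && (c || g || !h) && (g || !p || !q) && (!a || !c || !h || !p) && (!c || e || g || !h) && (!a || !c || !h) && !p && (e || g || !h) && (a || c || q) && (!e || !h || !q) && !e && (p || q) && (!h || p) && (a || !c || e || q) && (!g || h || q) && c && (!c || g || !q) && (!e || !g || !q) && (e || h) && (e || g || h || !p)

Case h = True:
  (!p) forces p = False.
  Clause (!h || p) is falsified — contradiction.
Case h = False:
  (h || !q) forces q = False.
  (!p) forces p = False.
  Clause (p || q) is falsified — contradiction.
Both cases fail, so the formula is unsatisfiable.

No satisfying assignment exists.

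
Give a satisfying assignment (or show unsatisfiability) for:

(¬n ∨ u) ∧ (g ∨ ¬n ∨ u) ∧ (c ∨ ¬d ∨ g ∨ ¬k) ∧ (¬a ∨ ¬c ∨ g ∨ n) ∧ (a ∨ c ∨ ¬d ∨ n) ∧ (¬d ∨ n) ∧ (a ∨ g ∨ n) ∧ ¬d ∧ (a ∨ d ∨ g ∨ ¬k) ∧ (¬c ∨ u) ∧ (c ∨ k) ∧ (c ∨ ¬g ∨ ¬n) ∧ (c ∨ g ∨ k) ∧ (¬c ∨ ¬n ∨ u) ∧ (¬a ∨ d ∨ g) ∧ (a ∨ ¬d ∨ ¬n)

g: True, c: True, u: True, n: False, a: True, d: False, k: False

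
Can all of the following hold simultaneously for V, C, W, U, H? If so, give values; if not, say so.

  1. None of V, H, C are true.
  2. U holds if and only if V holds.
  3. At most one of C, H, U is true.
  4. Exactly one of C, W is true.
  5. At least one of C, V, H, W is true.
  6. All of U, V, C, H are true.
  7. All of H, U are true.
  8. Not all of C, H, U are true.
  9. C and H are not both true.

Unsatisfiable — no assignment works.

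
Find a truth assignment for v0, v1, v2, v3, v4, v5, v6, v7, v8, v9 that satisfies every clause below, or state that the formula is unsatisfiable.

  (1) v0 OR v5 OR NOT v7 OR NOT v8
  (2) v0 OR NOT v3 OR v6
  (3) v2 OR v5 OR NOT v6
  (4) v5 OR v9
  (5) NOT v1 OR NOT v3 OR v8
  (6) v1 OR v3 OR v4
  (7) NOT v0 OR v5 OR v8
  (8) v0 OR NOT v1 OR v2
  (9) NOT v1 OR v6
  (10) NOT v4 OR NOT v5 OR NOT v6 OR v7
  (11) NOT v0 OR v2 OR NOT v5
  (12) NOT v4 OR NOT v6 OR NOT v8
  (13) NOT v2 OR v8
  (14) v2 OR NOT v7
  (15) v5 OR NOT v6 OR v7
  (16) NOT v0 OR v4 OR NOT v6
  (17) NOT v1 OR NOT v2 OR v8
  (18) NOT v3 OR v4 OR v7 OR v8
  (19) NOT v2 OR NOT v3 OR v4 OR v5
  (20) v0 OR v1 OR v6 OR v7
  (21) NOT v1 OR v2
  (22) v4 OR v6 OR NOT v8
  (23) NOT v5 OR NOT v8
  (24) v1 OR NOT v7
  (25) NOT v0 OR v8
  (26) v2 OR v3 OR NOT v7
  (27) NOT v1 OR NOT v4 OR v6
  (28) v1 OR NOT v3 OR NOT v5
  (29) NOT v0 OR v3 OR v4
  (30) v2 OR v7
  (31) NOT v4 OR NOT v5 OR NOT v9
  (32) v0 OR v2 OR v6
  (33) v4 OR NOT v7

v0=T, v1=F, v2=T, v3=F, v4=T, v5=F, v6=F, v7=F, v8=T, v9=T

Set v0 = True.
  then (NOT v0 OR v8) forces v8 = True.
  then (NOT v5 OR NOT v8) forces v5 = False.
  then (v5 OR v9) forces v9 = True.
Try v1 = True:
  (NOT v1 OR v6) forces v6 = True.
  (v2 OR v5 OR NOT v6) forces v2 = True.
  (NOT v4 OR NOT v6 OR NOT v8) forces v4 = False.
  clause (NOT v0 OR v4 OR NOT v6) is falsified — backtrack.
So v1 = False.
  then (v1 OR NOT v7) forces v7 = False.
  then (v2 OR v7) forces v2 = True.
  then (v5 OR NOT v6 OR v7) forces v6 = False.
  then (v4 OR v6 OR NOT v8) forces v4 = True.
Set v3 = False.
All clauses satisfied.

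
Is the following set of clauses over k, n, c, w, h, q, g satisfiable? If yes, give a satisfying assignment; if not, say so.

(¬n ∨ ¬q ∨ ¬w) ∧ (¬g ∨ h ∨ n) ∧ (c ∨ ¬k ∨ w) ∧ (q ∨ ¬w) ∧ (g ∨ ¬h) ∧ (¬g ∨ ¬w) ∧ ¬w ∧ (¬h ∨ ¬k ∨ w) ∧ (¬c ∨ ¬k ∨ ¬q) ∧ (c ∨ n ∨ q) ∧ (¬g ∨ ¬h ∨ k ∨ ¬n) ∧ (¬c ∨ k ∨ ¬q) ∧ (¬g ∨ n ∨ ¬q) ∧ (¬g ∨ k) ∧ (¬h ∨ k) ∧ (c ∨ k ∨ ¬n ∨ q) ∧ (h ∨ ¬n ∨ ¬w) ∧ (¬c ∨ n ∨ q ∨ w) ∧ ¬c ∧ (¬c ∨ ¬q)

Unit clause (¬w) forces w = False.
Unit clause (¬c) forces c = False.
In (c ∨ ¬k ∨ w) only ¬k is left, so k = False.
In (¬g ∨ k) only ¬g is left, so g = False.
In (¬h ∨ k) only ¬h is left, so h = False.
Set n = False.
  then (c ∨ n ∨ q) forces q = True.
All clauses satisfied.

k: False, n: False, c: False, w: False, h: False, q: True, g: False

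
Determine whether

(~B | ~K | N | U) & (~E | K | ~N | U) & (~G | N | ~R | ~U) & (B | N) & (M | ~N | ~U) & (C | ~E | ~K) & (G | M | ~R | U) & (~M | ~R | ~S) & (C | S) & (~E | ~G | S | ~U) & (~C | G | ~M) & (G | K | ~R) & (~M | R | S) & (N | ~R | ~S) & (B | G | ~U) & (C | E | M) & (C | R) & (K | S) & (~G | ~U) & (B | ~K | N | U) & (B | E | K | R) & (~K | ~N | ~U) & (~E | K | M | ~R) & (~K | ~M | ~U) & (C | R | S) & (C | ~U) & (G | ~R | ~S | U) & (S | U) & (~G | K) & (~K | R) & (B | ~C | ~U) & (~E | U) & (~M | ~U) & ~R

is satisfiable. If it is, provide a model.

Unit clause (~R) forces R = False.
In (C | R) only C is left, so C = True.
In (~K | R) only ~K is left, so K = False.
In (K | S) only S is left, so S = True.
In (~G | K) only ~G is left, so G = False.
In (~C | G | ~M) only ~M is left, so M = False.
Set N = False.
  then (B | N) forces B = True.
Set E = False.
Set U = False.
All clauses satisfied.

S: True, N: False, G: False, E: False, B: True, U: False, M: False, R: False, C: True, K: False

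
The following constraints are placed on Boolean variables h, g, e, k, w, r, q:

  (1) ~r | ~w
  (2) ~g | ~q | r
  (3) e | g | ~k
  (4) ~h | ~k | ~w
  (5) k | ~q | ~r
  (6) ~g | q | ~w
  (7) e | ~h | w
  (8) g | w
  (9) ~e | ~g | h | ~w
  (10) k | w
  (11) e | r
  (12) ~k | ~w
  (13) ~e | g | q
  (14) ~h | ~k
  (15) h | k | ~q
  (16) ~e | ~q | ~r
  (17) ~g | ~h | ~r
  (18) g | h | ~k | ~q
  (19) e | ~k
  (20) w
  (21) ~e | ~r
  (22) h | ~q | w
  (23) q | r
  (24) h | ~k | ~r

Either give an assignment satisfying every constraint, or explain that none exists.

h = True, g = False, e = True, k = False, w = True, r = False, q = True

Unit clause (w) forces w = True.
In (~r | ~w) only ~r is left, so r = False.
In (e | r) only e is left, so e = True.
In (~k | ~w) only ~k is left, so k = False.
In (q | r) only q is left, so q = True.
In (~g | ~q | r) only ~g is left, so g = False.
In (h | k | ~q) only h is left, so h = True.
All clauses satisfied.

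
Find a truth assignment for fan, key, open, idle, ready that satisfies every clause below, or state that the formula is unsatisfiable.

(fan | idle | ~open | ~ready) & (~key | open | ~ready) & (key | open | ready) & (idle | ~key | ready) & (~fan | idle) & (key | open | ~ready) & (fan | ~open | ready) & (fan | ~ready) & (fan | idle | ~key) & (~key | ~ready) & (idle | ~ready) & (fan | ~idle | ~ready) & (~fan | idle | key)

Set fan = True.
  then (~fan | idle) forces idle = True.
Set key = False.
Try open = False:
  (key | open | ready) forces ready = True.
  clause (key | open | ~ready) is falsified — backtrack.
So open = True.
Set ready = True.
All clauses satisfied.

fan = True, key = False, open = True, idle = True, ready = True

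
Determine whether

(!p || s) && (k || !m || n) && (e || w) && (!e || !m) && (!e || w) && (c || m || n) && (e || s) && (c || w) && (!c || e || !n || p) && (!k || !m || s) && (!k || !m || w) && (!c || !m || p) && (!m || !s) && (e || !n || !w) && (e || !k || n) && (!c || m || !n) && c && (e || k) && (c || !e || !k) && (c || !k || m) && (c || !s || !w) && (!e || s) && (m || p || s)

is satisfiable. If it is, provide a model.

Unit clause (c) forces c = True.
Try n = True:
  (!c || m || !n) forces m = True.
  (!e || !m) forces e = False.
  (e || w) forces w = True.
  clause (e || !n || !w) is falsified — backtrack.
So n = False.
Try w = False:
  (e || w) forces e = True.
  clause (!e || w) is falsified — backtrack.
So w = True.
Set p = True.
  then (!p || s) forces s = True.
  then (!m || !s) forces m = False.
Set e = True.
Set k = True.
All clauses satisfied.

n = False, w = True, p = True, c = True, s = True, m = False, e = True, k = True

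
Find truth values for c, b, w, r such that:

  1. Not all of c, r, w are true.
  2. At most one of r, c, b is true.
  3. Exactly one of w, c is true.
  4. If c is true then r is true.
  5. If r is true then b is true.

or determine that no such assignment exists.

c: False, b: True, w: True, r: False

  (1) {c, r, w}: 1/3 true — not all ✓
  (2) {r, c, b}: 1 true — at most one ✓
  (3) {w, c}: 1 true — exactly one ✓
  (4) c=F ⇒ r: vacuous ✓
  (5) r=F ⇒ b: vacuous ✓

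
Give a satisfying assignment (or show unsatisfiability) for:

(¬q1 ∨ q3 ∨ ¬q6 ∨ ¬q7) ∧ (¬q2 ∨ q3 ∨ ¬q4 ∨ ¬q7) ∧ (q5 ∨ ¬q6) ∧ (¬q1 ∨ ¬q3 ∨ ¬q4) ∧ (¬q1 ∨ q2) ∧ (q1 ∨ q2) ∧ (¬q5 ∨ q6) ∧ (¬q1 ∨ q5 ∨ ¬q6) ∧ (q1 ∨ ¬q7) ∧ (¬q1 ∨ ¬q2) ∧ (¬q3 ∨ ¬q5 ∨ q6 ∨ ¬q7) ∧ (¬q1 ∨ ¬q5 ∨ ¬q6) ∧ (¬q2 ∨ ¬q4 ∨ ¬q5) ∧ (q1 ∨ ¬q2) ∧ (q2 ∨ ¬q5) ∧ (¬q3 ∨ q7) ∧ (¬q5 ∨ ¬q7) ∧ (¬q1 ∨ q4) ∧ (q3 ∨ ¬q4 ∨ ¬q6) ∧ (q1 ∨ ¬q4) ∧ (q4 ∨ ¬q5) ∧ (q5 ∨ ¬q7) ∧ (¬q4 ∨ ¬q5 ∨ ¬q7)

Case q1 = True:
  (¬q1 ∨ q2) forces q2 = True.
  Clause (¬q1 ∨ ¬q2) is falsified — contradiction.
Case q1 = False:
  (q1 ∨ q2) forces q2 = True.
  Clause (q1 ∨ ¬q2) is falsified — contradiction.
Both cases fail, so the formula is unsatisfiable.

Unsatisfiable — no assignment works.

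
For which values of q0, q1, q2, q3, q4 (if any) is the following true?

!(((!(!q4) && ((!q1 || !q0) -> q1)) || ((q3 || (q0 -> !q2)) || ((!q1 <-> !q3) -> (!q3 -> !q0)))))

q0 = True; q1 = False; q2 = True; q3 = False; q4 = True

  !(((!(!q4) && ((!q1 || !q0) -> q1)) || ((q3 || (q0 -> !q2)) || ((!q1 <-> !q3) -> (!q3 -> !q0))))) = True
    (!(!q4) && ((!q1 || !q0) -> q1)) || ((q3 || (q0 -> !q2)) || ((!q1 <-> !q3) -> (!q3 -> !q0))) = False
      !(!q4) && ((!q1 || !q0) -> q1) = False
        !(!q4) = True
          !q4 = False
        (!q1 || !q0) -> q1 = False
          !q1 || !q0 = True
            !q1 = True
            !q0 = False
      (q3 || (q0 -> !q2)) || ((!q1 <-> !q3) -> (!q3 -> !q0)) = False
        q3 || (q0 -> !q2) = False
          q0 -> !q2 = False
            !q2 = False
        (!q1 <-> !q3) -> (!q3 -> !q0) = False
          !q1 <-> !q3 = True
            !q1 = True
            !q3 = True
          !q3 -> !q0 = False
            !q3 = True
            !q0 = False
The formula evaluates to True.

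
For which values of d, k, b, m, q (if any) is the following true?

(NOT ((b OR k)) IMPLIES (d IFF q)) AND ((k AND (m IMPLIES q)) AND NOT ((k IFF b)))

d = False, k = True, b = False, m = False, q = False

  NOT ((b OR k)) IMPLIES (d IFF q) = True
    NOT ((b OR k)) = False
      b OR k = True
    d IFF q = True
  (k AND (m IMPLIES q)) AND NOT ((k IFF b)) = True
    k AND (m IMPLIES q) = True
      m IMPLIES q = True
    NOT ((k IFF b)) = True
      k IFF b = False
Both conjuncts True, so the formula holds.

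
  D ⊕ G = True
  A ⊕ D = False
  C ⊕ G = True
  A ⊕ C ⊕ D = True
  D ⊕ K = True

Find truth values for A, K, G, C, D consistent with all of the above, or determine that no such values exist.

A: True; K: False; G: False; C: True; D: True

D ⊕ G = T ⊕ F = True ✓
A ⊕ D = T ⊕ T = False ✓
C ⊕ G = T ⊕ F = True ✓
A ⊕ C ⊕ D = T ⊕ T ⊕ T = True ✓
D ⊕ K = T ⊕ F = True ✓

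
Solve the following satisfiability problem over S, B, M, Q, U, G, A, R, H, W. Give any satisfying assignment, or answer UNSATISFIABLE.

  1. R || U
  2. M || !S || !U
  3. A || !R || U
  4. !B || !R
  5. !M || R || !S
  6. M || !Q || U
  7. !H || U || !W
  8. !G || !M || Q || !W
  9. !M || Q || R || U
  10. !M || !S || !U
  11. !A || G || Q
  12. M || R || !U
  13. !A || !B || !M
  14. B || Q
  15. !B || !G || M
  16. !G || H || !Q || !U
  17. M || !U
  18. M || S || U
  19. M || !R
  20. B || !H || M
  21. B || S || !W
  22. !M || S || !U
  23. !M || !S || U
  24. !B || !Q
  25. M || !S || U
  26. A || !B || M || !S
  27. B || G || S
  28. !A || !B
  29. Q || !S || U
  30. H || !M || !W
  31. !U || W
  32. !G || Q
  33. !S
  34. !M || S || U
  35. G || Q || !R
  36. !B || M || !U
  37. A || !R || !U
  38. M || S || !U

Case M = True:
  (!S) forces S = False.
  (!M || S || !U) forces U = False.
  Clause (!M || S || U) is falsified — contradiction.
Case M = False:
  (M || !U) forces U = False.
  (R || U) forces R = True.
  Clause (M || !R) is falsified — contradiction.
Both cases fail, so the formula is unsatisfiable.

Unsatisfiable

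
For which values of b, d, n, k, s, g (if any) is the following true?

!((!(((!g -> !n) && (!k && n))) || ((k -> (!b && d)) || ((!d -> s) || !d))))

The formula is unsatisfiable.

Case d = True: the formula becomes !((!(((!g -> !n) && (!k && n))) || True)) = False.
Case d = False: the formula becomes !((!(((!g -> !n) && (!k && n))) || True)) = False.
Both cases fail — unsatisfiable.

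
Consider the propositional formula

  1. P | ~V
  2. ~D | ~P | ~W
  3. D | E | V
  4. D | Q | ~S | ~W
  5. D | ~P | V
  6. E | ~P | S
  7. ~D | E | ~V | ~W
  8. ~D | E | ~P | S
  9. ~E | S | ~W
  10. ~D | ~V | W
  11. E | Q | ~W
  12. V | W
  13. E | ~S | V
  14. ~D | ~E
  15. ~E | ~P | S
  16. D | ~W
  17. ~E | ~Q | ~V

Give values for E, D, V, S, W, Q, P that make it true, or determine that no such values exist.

E = True, D = False, V = True, S = True, W = False, Q = False, P = True

Set E = True.
  then (~D | ~E) forces D = False.
  then (D | ~W) forces W = False.
  then (V | W) forces V = True.
  then (~E | ~Q | ~V) forces Q = False.
  then (P | ~V) forces P = True.
  then (~E | ~P | S) forces S = True.
All clauses satisfied.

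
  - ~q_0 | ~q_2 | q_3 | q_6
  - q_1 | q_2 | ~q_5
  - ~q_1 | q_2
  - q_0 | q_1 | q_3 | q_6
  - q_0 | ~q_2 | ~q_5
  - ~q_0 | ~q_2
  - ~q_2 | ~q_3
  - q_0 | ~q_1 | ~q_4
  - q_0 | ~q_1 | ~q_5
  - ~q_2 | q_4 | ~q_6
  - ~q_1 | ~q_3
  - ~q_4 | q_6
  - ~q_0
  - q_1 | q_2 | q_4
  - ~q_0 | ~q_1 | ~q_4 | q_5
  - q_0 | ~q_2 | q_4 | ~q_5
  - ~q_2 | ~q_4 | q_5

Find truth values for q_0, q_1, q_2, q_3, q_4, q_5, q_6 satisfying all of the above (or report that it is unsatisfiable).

q_0 = False, q_1 = True, q_2 = True, q_3 = False, q_4 = False, q_5 = False, q_6 = False

Unit clause (~q_0) forces q_0 = False.
Set q_1 = True.
  then (~q_1 | q_2) forces q_2 = True.
  then (q_0 | ~q_2 | ~q_5) forces q_5 = False.
  then (~q_2 | ~q_3) forces q_3 = False.
  then (q_0 | ~q_1 | ~q_4) forces q_4 = False.
  then (~q_2 | q_4 | ~q_6) forces q_6 = False.
All clauses satisfied.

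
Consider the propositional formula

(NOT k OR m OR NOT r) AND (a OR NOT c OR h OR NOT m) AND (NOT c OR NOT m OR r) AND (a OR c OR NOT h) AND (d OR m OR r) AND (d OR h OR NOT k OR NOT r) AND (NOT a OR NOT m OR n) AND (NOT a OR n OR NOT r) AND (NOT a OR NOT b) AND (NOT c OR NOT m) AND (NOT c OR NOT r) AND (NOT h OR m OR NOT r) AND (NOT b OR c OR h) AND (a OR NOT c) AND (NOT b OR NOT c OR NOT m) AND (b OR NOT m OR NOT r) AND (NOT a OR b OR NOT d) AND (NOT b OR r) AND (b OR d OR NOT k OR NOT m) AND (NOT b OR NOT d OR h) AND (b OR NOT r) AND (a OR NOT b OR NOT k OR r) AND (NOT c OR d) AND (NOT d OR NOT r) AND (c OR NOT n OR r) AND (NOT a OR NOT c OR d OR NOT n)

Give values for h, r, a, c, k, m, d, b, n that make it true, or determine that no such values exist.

Set h = False.
Try r = True:
  (NOT c OR NOT r) forces c = False.
  (NOT b OR c OR h) forces b = False.
  clause (b OR NOT r) is falsified — backtrack.
So r = False.
  then (NOT b OR r) forces b = False.
Set a = False.
  then (a OR NOT c) forces c = False.
  then (c OR NOT n OR r) forces n = False.
Set k = False.
Set m = False.
  then (d OR m OR r) forces d = True.
All clauses satisfied.

h = False, r = False, a = False, c = False, k = False, m = False, d = True, b = False, n = False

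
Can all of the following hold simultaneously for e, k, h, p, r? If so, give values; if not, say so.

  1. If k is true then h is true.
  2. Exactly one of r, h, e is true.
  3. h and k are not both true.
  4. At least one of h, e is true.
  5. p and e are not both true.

e=F, k=F, h=T, p=T, r=F

  (1) k=F ⇒ h: vacuous ✓
  (2) {r, h, e}: 1 true — exactly one ✓
  (3) h=T, k=F — not both ✓
  (4) {h, e}: 1 true — at least one ✓
  (5) p=T, e=F — not both ✓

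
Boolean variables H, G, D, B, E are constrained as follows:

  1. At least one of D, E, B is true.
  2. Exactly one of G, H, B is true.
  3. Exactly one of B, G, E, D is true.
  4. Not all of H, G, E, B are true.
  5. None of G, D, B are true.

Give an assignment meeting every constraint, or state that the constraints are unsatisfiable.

H = True; G = False; D = False; B = False; E = True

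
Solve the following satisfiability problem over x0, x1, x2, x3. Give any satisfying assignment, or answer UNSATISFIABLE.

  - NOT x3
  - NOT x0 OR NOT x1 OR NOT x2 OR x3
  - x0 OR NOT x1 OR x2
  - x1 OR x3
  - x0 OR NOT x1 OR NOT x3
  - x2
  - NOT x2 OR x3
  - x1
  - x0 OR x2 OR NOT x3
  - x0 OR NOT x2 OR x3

The formula is unsatisfiable.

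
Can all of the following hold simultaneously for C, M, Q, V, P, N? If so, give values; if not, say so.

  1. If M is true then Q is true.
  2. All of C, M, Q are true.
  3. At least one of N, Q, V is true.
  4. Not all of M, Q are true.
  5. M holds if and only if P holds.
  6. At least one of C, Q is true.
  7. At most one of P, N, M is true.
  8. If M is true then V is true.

Case M = True:
  (1) with M=T forces Q = True.
  Constraint (4) is violated (M=T, Q=T) — contradiction.
Case M = False:
  Constraint (2) is violated (M=F) — contradiction.
Both cases fail — unsatisfiable.

UNSATISFIABLE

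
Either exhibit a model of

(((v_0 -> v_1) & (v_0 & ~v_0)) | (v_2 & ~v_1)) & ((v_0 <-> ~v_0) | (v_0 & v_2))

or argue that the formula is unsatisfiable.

v_0=T, v_1=F, v_2=T

  ((v_0 -> v_1) & (v_0 & ~v_0)) | (v_2 & ~v_1) = True
    (v_0 -> v_1) & (v_0 & ~v_0) = False
      v_0 -> v_1 = False
      v_0 & ~v_0 = False
        ~v_0 = False
    v_2 & ~v_1 = True
      ~v_1 = True
  (v_0 <-> ~v_0) | (v_0 & v_2) = True
    v_0 <-> ~v_0 = False
      ~v_0 = False
    v_0 & v_2 = True
Both conjuncts True, so the formula holds.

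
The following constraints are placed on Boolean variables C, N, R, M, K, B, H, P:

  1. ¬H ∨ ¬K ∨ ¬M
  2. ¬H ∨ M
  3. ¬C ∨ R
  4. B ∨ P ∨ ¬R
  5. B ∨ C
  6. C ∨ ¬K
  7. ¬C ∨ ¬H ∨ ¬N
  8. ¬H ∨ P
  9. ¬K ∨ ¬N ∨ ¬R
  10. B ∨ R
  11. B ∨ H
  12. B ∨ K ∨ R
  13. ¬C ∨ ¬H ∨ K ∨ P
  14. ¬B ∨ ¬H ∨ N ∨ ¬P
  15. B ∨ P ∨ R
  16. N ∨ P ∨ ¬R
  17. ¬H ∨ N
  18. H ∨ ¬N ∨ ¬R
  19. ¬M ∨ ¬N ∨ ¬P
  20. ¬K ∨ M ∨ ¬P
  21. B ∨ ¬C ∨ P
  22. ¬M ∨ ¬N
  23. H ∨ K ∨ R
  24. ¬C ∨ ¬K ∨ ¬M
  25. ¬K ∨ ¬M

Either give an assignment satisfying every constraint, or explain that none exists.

C=F, N=F, R=T, M=T, K=F, B=T, H=F, P=T

Set C = False.
  then (B ∨ C) forces B = True.
  then (C ∨ ¬K) forces K = False.
Set N = False.
  then (¬H ∨ N) forces H = False.
  then (H ∨ K ∨ R) forces R = True.
  then (N ∨ P ∨ ¬R) forces P = True.
Set M = True.
All clauses satisfied.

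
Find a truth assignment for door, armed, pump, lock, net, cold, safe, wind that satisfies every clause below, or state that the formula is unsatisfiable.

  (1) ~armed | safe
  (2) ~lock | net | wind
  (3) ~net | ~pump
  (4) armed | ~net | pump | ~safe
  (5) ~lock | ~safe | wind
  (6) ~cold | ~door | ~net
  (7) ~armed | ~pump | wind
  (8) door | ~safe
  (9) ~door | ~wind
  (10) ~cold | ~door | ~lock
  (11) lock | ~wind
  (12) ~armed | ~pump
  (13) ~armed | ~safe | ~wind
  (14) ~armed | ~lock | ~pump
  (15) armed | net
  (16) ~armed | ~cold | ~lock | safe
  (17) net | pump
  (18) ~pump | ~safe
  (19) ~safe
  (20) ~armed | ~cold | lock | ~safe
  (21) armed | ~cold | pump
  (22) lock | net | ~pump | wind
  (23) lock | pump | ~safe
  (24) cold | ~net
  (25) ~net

Case armed = True:
  (~armed | safe) forces safe = True.
  Clause (~safe) is falsified — contradiction.
Case armed = False:
  (armed | net) forces net = True.
  Clause (~net) is falsified — contradiction.
Both cases fail, so the formula is unsatisfiable.

No satisfying assignment exists.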